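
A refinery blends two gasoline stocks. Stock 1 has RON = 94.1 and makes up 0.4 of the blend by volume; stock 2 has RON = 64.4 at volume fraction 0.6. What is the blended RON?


Linear blending: RON_blend = sum(vi * RONi)
Contribution 1: 0.4 * 94.1 = 37.64
Contribution 2: 0.6 * 64.4 = 38.64
RON_blend = 37.64 + 38.64 = 76.28

76.28


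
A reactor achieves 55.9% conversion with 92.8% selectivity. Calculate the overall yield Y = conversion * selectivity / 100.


Overall yield = conversion (%) * selectivity (%) / 100
Conversion = 55.9%, Selectivity = 92.8%
Y = 55.9 * 92.8 / 100
= 51.8752 %

51.8752 %


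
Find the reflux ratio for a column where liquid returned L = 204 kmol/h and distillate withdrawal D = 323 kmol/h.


Reflux ratio definition: R = L / D (liquid returned / distillate withdrawn)
L = 204 kmol/h, D = 323 kmol/h
R = 204 / 323 = 0.6316

0.6316


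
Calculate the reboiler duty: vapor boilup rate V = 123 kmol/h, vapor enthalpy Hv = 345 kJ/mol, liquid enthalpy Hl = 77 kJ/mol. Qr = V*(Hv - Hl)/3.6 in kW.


Qr = 123 * (345 - 77) / 3.6 = 123 * 268 / 3.6 = 9157

9157 kW


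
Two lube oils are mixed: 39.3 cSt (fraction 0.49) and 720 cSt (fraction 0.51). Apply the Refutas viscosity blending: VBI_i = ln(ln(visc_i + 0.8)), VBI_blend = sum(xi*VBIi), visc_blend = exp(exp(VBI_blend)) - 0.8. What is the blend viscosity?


Refutas method: VBN_i = 14.534*ln(ln(visc_i + 0.8)) + 10.975, blended linearly by mass fraction; since VBN is linear in VBI_i = ln(ln(visc_i + 0.8)) and the fractions sum to 1, blend VBI directly: visc = exp(exp(VBI_blend)) - 0.8
VBI_1 = ln(ln(39.3 + 0.8)) = 1.306
VBI_2 = ln(ln(720 + 0.8)) = 1.88409
VBI_blend = 0.49 * 1.306 + 0.51 * 1.88409 = 1.60083
visc_blend = exp(exp(1.60083)) - 0.8 = 141.4

141.4 cSt


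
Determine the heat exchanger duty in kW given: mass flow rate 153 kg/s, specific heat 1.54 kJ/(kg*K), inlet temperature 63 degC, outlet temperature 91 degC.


Q = m_dot * cp * delta_T
delta_T = 91 - 63 = 28 K
Q = 153 * 1.54 * 28
= 235.62 * 28
= 6597.36 kW

6597.36 kW


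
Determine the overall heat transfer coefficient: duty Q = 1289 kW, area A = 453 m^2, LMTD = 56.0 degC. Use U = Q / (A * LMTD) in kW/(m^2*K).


From Q = U*A*LMTD, U = Q / (A * LMTD)
U = 1289 / (453 * 56.0) = 1289 / 25368 = 0.05081

0.05081 kW/(m^2*K)


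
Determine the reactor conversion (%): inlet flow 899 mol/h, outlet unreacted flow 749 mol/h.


X = (F_in - F_out) / F_in * 100
Moles reacted = 899 - 749 = 150
X = 150 / 899 * 100
= 0.1669 * 100
= 16.69 %

16.69 %


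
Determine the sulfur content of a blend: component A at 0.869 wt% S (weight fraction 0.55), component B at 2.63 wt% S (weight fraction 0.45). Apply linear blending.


Linear sulfur blending: S_blend = x1*S1 + x2*S2
Contribution 1: 0.55 * 0.869 = 0.47795 wt%
Contribution 2: 0.45 * 2.63 = 1.1835 wt%
S_blend = 0.47795 + 1.1835 = 1.66145

1.66145 wt%


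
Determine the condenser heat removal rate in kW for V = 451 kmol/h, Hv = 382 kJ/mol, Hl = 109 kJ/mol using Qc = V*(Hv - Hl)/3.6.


Qc = 451 * (382 - 109) / 3.6 = 451 * 273 / 3.6 = 34200

34200 kW


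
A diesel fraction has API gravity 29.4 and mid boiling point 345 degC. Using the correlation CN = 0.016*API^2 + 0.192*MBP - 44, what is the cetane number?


CN = 0.016 * 29.4^2 + 0.192 * 345 - 44
CN = 13.82976 + 66.24 - 44 = 36.06976

36.06976


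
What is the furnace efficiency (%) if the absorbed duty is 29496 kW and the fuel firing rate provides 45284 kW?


Furnace efficiency = Q_absorbed / Q_fuel * 100
= 29496 / 45284 * 100 = 65.14

65.14 %


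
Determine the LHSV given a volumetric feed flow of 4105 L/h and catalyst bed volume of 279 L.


LHSV = volumetric feed rate / catalyst volume
= 4105 L/h / 279 L
= 14.71 h^-1

14.71 h^-1


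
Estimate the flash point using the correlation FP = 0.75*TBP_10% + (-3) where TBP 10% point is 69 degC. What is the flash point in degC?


FP = 0.75 * 69 + (-3) = 48.75

48.75 degC


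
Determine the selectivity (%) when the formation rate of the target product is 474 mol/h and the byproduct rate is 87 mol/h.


Selectivity = desired / (desired + undesired) * 100
Total products = 474 + 87 = 561 mol/h
S = 474 / 561 * 100
= 0.8449 * 100
= 84.49 %

84.49 %


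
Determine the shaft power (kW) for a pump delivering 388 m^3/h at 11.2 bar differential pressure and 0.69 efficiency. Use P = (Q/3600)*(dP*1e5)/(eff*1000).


Q = 388 / 3600 = 0.107778 m^3/s
P = 0.107778 * (11.2 * 1e5) / 0.69 / 1000 = 174.9

174.9 kW


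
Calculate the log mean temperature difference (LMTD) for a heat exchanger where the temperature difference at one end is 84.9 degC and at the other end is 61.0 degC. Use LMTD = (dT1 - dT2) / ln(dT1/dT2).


LMTD = (dT1 - dT2) / ln(dT1/dT2)
= (84.9 - 61.0) / ln(84.9 / 61.0) = 23.9 / 0.3306 = 72.29

72.29 degC


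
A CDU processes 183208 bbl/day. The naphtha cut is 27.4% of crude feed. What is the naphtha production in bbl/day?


Crude throughput = 183208 bbl/day
Fraction yield = 27.4%
yield = throughput * fraction / 100
yield = 183208 * 27.4 / 100 = 50198.992

50198.992 bbl/day


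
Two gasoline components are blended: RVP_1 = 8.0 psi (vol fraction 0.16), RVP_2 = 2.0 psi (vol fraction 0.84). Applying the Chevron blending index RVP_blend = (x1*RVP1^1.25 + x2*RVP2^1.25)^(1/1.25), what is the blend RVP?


Chevron index: RVP_blend = (sum xi*RVPi^1.25)^(1/1.25)
RVP^1.25 terms: 0.16 * 8.0^1.25 + 0.84 * 2.0^1.25 = 4.15056
RVP_blend = 4.15056^(1/1.25) = 3.122

3.122 psi


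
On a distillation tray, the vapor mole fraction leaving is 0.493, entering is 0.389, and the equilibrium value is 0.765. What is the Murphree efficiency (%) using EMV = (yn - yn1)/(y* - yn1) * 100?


Murphree vapor efficiency: EMV = (y_n - y_(n-1)) / (y*_n - y_(n-1)) * 100
EMV = (0.493 - 0.389) / (0.765 - 0.389) * 100 = 0.104 / 0.376 * 100 = 27.66

27.66 %


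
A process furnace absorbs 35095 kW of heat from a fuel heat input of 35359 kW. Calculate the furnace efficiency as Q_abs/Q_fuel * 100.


Furnace efficiency = Q_absorbed / Q_fuel * 100
= 35095 / 35359 * 100 = 99.25

99.25 %


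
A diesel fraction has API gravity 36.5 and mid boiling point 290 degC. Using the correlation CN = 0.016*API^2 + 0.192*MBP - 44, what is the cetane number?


CN = 0.016 * 36.5^2 + 0.192 * 290 - 44
CN = 21.316 + 55.68 - 44 = 32.996

32.996


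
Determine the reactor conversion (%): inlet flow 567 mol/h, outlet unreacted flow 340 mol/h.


X = (F_in - F_out) / F_in * 100
Moles reacted = 567 - 340 = 227
X = 227 / 567 * 100
= 0.4004 * 100
= 40.04 %

40.04 %


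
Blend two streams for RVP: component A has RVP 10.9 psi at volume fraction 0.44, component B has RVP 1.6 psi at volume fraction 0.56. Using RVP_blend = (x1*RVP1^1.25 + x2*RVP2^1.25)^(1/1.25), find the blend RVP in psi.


Chevron index: RVP_blend = (sum xi*RVPi^1.25)^(1/1.25)
RVP^1.25 terms: 0.44 * 10.9^1.25 + 0.56 * 1.6^1.25 = 9.72208
RVP_blend = 9.72208^(1/1.25) = 6.169

6.169 psi


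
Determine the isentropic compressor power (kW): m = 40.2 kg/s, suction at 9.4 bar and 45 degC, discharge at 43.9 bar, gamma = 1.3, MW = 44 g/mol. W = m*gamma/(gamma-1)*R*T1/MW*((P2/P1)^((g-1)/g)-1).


Isentropic work: W = m*(gamma/(gamma-1))*(R*T1/MW)*((P2/P1)^((gamma-1)/gamma) - 1)
T1 = 45 + 273.15 = 318.15 K
Pressure ratio = 43.9 / 9.4 = 4.67021
Exponent = (1.3 - 1)/1.3 = 0.230769
(P2/P1)^exp - 1 = 4.67021^0.230769 - 1 = 0.427125
W = 40.2 * 1.3 / 0.3 * 8.314 * 318.15 / 44 * 0.427125 = 4473

4473 kW


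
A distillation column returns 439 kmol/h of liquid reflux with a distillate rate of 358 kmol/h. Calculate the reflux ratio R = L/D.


Reflux ratio definition: R = L / D (liquid returned / distillate withdrawn)
L = 439 kmol/h, D = 358 kmol/h
R = 439 / 358 = 1.226

1.226


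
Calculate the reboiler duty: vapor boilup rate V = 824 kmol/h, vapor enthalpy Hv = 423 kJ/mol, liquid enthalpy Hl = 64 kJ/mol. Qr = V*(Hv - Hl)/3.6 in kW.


Qr = 824 * (423 - 64) / 3.6 = 824 * 359 / 3.6 = 82170

82170 kW


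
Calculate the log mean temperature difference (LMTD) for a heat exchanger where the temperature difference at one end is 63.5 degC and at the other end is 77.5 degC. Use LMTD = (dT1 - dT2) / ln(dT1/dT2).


LMTD = (dT1 - dT2) / ln(dT1/dT2)
= (63.5 - 77.5) / ln(63.5 / 77.5) = -14 / -0.199238 = 70.27

70.27 degC


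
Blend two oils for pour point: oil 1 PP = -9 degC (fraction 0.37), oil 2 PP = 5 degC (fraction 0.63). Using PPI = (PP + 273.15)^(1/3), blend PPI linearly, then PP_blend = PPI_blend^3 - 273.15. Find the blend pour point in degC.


PPI_1 = (-9 + 273.15)^(1/3) = 6.416283
PPI_2 = (5 + 273.15)^(1/3) = 6.527693
PPI_blend = 0.37 * 6.416283 + 0.63 * 6.527693 = 6.486471
PP_blend = 6.486471^3 - 273.15 = 272.9138 - 273.15 = -0.24

-0.24 degC


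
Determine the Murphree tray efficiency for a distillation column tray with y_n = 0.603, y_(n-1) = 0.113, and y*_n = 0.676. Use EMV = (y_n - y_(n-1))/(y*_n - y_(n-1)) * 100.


Murphree vapor efficiency: EMV = (y_n - y_(n-1)) / (y*_n - y_(n-1)) * 100
EMV = (0.603 - 0.113) / (0.676 - 0.113) * 100 = 0.49 / 0.563 * 100 = 87.03

87.03 %


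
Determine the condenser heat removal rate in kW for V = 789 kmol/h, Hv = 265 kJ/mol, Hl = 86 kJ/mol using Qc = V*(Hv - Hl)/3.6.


Qc = 789 * (265 - 86) / 3.6 = 789 * 179 / 3.6 = 39230

39230 kW


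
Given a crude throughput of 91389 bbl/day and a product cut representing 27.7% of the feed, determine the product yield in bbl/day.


Crude throughput = 91389 bbl/day
Fraction yield = 27.7%
yield = throughput * fraction / 100
yield = 91389 * 27.7 / 100 = 25314.753

25314.753 bbl/day


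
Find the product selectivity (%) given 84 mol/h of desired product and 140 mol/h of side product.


Selectivity = desired / (desired + undesired) * 100
Total products = 84 + 140 = 224 mol/h
S = 84 / 224 * 100
= 0.3750 * 100
= 37.50 %

37.50 %


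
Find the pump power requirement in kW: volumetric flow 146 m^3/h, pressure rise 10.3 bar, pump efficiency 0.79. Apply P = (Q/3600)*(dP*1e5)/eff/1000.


Q = 146 / 3600 = 0.0405556 m^3/s
P = 0.0405556 * (10.3 * 1e5) / 0.79 / 1000 = 52.88

52.88 kW


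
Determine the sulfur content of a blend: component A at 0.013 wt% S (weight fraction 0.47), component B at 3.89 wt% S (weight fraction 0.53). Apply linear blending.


Linear sulfur blending: S_blend = x1*S1 + x2*S2
Contribution 1: 0.47 * 0.013 = 0.00611 wt%
Contribution 2: 0.53 * 3.89 = 2.0617 wt%
S_blend = 0.00611 + 2.0617 = 2.06781

2.06781 wt%


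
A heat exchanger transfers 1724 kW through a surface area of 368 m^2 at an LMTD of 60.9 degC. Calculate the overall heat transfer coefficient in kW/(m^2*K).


From Q = U*A*LMTD, U = Q / (A * LMTD)
U = 1724 / (368 * 60.9) = 1724 / 22411.2 = 0.07693

0.07693 kW/(m^2*K)


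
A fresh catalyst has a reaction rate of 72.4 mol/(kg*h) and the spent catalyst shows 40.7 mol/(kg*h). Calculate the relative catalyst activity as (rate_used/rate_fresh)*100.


Activity (%) = (rate_used / rate_fresh) * 100
rate_used = 40.7, rate_fresh = 72.4
= (40.7 / 72.4) * 100
= 0.5622 * 100 = 56.22

56.22 %


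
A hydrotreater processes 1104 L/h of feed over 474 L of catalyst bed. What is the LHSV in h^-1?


LHSV = volumetric feed rate / catalyst volume
= 1104 L/h / 474 L
= 2.329 h^-1

2.329 h^-1


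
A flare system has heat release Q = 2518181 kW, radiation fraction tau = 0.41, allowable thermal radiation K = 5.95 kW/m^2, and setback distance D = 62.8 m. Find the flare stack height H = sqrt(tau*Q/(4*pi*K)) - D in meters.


tau*Q/(4*pi*K) = 0.41 * 2518181 / (4 * pi * 5.95) = 13808.4
sqrt(13808.4) = 117.509
H = 117.509 - 62.8 = 54.71

54.71 m


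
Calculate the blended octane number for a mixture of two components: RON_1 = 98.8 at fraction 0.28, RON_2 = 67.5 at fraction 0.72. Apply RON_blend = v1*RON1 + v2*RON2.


Linear blending: RON_blend = sum(vi * RONi)
Contribution 1: 0.28 * 98.8 = 27.664
Contribution 2: 0.72 * 67.5 = 48.6
RON_blend = 27.664 + 48.6 = 76.264

76.264


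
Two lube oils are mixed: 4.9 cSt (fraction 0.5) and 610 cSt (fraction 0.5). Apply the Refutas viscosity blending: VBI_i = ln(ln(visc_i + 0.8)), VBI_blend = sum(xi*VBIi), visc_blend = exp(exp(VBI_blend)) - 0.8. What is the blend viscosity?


Refutas method: VBN_i = 14.534*ln(ln(visc_i + 0.8)) + 10.975, blended linearly by mass fraction; since VBN is linear in VBI_i = ln(ln(visc_i + 0.8)) and the fractions sum to 1, blend VBI directly: visc = exp(exp(VBI_blend)) - 0.8
VBI_1 = ln(ln(4.9 + 0.8)) = 0.554153
VBI_2 = ln(ln(610 + 0.8)) = 1.8586
VBI_blend = 0.5 * 0.554153 + 0.5 * 1.8586 = 1.20638
visc_blend = exp(exp(1.20638)) - 0.8 = 27.46

27.46 cSt


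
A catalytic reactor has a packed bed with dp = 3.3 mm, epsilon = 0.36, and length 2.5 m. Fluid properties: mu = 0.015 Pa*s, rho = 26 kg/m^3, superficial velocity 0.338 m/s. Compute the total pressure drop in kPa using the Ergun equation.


dp = 3.3 mm = 0.0033 m
Viscous term = 150*0.015*0.338*(1-0.36)^2 / (0.0033^2*0.36^3) = 613089
Inertial term = 1.75*26*0.338^2*(1-0.36) / (0.0033*0.36^3) = 21607.4
dP/L = 613089 + 21607.4 = 634696 Pa/m
dP = 634696 * 2.5 / 1000 = 1587 kPa

1587 kPa


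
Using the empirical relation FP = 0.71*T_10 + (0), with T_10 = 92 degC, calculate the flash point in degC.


FP = 0.71 * 92 + (0) = 65.32

65.32 degC


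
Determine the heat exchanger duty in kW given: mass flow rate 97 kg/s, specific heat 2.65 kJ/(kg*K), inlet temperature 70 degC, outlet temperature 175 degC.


Q = m_dot * cp * delta_T
delta_T = 175 - 70 = 105 K
Q = 97 * 2.65 * 105
= 257.05 * 105
= 26990.25 kW

26990.25 kW


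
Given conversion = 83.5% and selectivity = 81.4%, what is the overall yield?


Overall yield = conversion (%) * selectivity (%) / 100
Conversion = 83.5%, Selectivity = 81.4%
Y = 83.5 * 81.4 / 100
= 67.969 %

67.969 %


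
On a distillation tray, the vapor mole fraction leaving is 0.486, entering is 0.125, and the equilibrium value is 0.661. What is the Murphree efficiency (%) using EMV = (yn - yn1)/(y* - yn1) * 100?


Murphree vapor efficiency: EMV = (y_n - y_(n-1)) / (y*_n - y_(n-1)) * 100
EMV = (0.486 - 0.125) / (0.661 - 0.125) * 100 = 0.361 / 0.536 * 100 = 67.35

67.35 %


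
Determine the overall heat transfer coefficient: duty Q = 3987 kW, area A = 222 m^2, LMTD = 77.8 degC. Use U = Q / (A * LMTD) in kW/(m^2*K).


From Q = U*A*LMTD, U = Q / (A * LMTD)
U = 3987 / (222 * 77.8) = 3987 / 17271.6 = 0.2308

0.2308 kW/(m^2*K)


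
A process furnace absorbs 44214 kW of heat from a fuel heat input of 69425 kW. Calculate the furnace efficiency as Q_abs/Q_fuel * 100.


Furnace efficiency = Q_absorbed / Q_fuel * 100
= 44214 / 69425 * 100 = 63.69

63.69 %


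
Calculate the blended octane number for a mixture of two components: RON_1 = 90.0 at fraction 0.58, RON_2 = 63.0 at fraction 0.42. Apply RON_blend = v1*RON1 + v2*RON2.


Linear blending: RON_blend = sum(vi * RONi)
Contribution 1: 0.58 * 90.0 = 52.2
Contribution 2: 0.42 * 63.0 = 26.46
RON_blend = 52.2 + 26.46 = 78.66

78.66


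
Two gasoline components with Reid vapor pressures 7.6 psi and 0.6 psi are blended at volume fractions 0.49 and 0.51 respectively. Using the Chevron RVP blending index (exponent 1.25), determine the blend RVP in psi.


Chevron index: RVP_blend = (sum xi*RVPi^1.25)^(1/1.25)
RVP^1.25 terms: 0.49 * 7.6^1.25 + 0.51 * 0.6^1.25 = 6.45251
RVP_blend = 6.45251^(1/1.25) = 4.444

4.444 psi


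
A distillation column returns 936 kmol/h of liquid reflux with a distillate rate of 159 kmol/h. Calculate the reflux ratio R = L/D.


Reflux ratio definition: R = L / D (liquid returned / distillate withdrawn)
L = 936 kmol/h, D = 159 kmol/h
R = 936 / 159 = 5.887

5.887


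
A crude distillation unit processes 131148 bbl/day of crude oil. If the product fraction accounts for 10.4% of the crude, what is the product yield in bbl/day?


Crude throughput = 131148 bbl/day
Fraction yield = 10.4%
yield = throughput * fraction / 100
yield = 131148 * 10.4 / 100 = 13639.392

13639.392 bbl/day


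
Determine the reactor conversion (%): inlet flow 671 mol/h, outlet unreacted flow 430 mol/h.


X = (F_in - F_out) / F_in * 100
Moles reacted = 671 - 430 = 241
X = 241 / 671 * 100
= 0.3592 * 100
= 35.92 %

35.92 %


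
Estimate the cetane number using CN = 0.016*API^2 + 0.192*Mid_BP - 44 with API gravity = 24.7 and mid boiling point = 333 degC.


CN = 0.016 * 24.7^2 + 0.192 * 333 - 44
CN = 9.76144 + 63.936 - 44 = 29.69744

29.69744


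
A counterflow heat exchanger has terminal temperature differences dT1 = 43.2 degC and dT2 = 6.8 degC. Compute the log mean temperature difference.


LMTD = (dT1 - dT2) / ln(dT1/dT2)
= (43.2 - 6.8) / ln(43.2 / 6.8) = 36.4 / 1.84892 = 19.69

19.69 degC


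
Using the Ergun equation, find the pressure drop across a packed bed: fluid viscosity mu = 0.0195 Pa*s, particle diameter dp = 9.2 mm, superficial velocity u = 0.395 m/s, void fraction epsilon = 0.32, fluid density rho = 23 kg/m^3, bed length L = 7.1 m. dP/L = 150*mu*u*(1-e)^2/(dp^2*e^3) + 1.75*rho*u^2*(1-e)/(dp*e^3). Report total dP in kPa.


dp = 9.2 mm = 0.0092 m
Viscous term = 150*0.0195*0.395*(1-0.32)^2 / (0.0092^2*0.32^3) = 192626
Inertial term = 1.75*23*0.395^2*(1-0.32) / (0.0092*0.32^3) = 14165.5
dP/L = 192626 + 14165.5 = 206792 Pa/m
dP = 206792 * 7.1 / 1000 = 1468 kPa

1468 kPa


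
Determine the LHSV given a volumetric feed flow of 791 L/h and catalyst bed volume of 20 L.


LHSV = volumetric feed rate / catalyst volume
= 791 L/h / 20 L
= 39.55 h^-1

39.55 h^-1


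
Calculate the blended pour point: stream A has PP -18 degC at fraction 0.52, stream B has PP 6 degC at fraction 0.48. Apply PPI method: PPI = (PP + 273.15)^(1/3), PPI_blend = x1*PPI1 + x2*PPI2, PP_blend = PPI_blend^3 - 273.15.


PPI_1 = (-18 + 273.15)^(1/3) = 6.342569
PPI_2 = (6 + 273.15)^(1/3) = 6.535506
PPI_blend = 0.52 * 6.342569 + 0.48 * 6.535506 = 6.435179
PP_blend = 6.435179^3 - 273.15 = 266.4906 - 273.15 = -6.66

-6.66 degC


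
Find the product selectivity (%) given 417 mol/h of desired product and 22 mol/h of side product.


Selectivity = desired / (desired + undesired) * 100
Total products = 417 + 22 = 439 mol/h
S = 417 / 439 * 100
= 0.9499 * 100
= 94.99 %

94.99 %


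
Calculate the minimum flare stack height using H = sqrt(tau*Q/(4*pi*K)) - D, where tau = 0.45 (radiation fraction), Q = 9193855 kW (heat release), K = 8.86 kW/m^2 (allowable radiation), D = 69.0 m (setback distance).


tau*Q/(4*pi*K) = 0.45 * 9193855 / (4 * pi * 8.86) = 37159.2
sqrt(37159.2) = 192.767
H = 192.767 - 69.0 = 123.8

123.8 m


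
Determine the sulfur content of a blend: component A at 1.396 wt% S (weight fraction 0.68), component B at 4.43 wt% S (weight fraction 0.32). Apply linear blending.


Linear sulfur blending: S_blend = x1*S1 + x2*S2
Contribution 1: 0.68 * 1.396 = 0.94928 wt%
Contribution 2: 0.32 * 4.43 = 1.4176 wt%
S_blend = 0.94928 + 1.4176 = 2.36688

2.36688 wt%


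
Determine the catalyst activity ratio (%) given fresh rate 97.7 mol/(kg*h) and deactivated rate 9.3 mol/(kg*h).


Activity (%) = (rate_used / rate_fresh) * 100
rate_used = 9.3, rate_fresh = 97.7
= (9.3 / 97.7) * 100
= 0.09519 * 100 = 9.519

9.519 %


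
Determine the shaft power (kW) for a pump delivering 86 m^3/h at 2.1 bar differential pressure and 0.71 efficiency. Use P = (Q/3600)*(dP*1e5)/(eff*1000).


Q = 86 / 3600 = 0.0238889 m^3/s
P = 0.0238889 * (2.1 * 1e5) / 0.71 / 1000 = 7.066

7.066 kW


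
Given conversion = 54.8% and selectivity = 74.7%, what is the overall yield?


Overall yield = conversion (%) * selectivity (%) / 100
Conversion = 54.8%, Selectivity = 74.7%
Y = 54.8 * 74.7 / 100
= 40.9356 %

40.9356 %


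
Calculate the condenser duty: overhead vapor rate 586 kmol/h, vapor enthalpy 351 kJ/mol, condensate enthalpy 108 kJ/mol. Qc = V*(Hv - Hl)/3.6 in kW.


Qc = 586 * (351 - 108) / 3.6 = 586 * 243 / 3.6 = 39560

39560 kW


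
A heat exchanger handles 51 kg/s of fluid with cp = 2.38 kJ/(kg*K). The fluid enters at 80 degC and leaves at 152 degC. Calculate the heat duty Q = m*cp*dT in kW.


Q = m_dot * cp * delta_T
delta_T = 152 - 80 = 72 K
Q = 51 * 2.38 * 72
= 121.38 * 72
= 8739.36 kW

8739.36 kW


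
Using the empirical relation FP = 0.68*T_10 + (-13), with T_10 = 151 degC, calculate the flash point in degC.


FP = 0.68 * 151 + (-13) = 89.68

89.68 degC


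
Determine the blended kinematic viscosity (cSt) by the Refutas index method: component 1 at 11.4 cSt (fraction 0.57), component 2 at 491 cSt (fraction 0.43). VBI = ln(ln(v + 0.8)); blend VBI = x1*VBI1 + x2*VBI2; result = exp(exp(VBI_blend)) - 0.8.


Refutas method: VBN_i = 14.534*ln(ln(visc_i + 0.8)) + 10.975, blended linearly by mass fraction; since VBN is linear in VBI_i = ln(ln(visc_i + 0.8)) and the fractions sum to 1, blend VBI directly: visc = exp(exp(VBI_blend)) - 0.8
VBI_1 = ln(ln(11.4 + 0.8)) = 0.916865
VBI_2 = ln(ln(491 + 0.8)) = 1.82424
VBI_blend = 0.57 * 0.916865 + 0.43 * 1.82424 = 1.30704
visc_blend = exp(exp(1.30704)) - 0.8 = 39.45

39.45 cSt


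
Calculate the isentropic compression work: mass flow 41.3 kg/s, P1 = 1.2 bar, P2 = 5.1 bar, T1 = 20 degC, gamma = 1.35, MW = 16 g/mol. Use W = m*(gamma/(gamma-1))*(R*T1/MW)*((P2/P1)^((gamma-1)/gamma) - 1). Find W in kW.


Isentropic work: W = m*(gamma/(gamma-1))*(R*T1/MW)*((P2/P1)^((gamma-1)/gamma) - 1)
T1 = 20 + 273.15 = 293.15 K
Pressure ratio = 5.1 / 1.2 = 4.25
Exponent = (1.35 - 1)/1.35 = 0.259259
(P2/P1)^exp - 1 = 4.25^0.259259 - 1 = 0.455176
W = 41.3 * 1.35 / 0.35 * 8.314 * 293.15 / 16 * 0.455176 = 11050

11050 kW


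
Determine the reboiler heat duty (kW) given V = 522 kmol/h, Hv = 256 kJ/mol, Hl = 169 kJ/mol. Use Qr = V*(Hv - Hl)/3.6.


Qr = 522 * (256 - 169) / 3.6 = 522 * 87 / 3.6 = 12620

12620 kW


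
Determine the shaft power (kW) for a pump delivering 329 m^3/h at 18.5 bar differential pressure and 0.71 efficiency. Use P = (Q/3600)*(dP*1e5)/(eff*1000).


Q = 329 / 3600 = 0.0913889 m^3/s
P = 0.0913889 * (18.5 * 1e5) / 0.71 / 1000 = 238.1

238.1 kW


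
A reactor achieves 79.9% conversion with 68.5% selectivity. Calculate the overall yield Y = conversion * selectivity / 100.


Overall yield = conversion (%) * selectivity (%) / 100
Conversion = 79.9%, Selectivity = 68.5%
Y = 79.9 * 68.5 / 100
= 54.7315 %

54.7315 %


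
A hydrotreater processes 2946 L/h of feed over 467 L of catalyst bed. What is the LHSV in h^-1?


LHSV = volumetric feed rate / catalyst volume
= 2946 L/h / 467 L
= 6.308 h^-1

6.308 h^-1


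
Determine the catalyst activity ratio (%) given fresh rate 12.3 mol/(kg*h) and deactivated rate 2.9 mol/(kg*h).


Activity (%) = (rate_used / rate_fresh) * 100
rate_used = 2.9, rate_fresh = 12.3
= (2.9 / 12.3) * 100
= 0.2358 * 100 = 23.58

23.58 %


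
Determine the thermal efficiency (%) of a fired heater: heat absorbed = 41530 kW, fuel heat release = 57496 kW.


Furnace efficiency = Q_absorbed / Q_fuel * 100
= 41530 / 57496 * 100 = 72.23

72.23 %


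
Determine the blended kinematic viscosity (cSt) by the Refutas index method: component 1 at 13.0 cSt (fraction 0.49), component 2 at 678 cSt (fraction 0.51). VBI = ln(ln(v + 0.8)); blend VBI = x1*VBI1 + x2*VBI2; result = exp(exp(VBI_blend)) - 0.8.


Refutas method: VBN_i = 14.534*ln(ln(visc_i + 0.8)) + 10.975, blended linearly by mass fraction; since VBN is linear in VBI_i = ln(ln(visc_i + 0.8)) and the fractions sum to 1, blend VBI directly: visc = exp(exp(VBI_blend)) - 0.8
VBI_1 = ln(ln(13.0 + 0.8)) = 0.964955
VBI_2 = ln(ln(678 + 0.8)) = 1.87492
VBI_blend = 0.49 * 0.964955 + 0.51 * 1.87492 = 1.42904
visc_blend = exp(exp(1.42904)) - 0.8 = 64.22

64.22 cSt


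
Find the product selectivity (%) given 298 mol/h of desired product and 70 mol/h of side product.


Selectivity = desired / (desired + undesired) * 100
Total products = 298 + 70 = 368 mol/h
S = 298 / 368 * 100
= 0.8098 * 100
= 80.98 %

80.98 %


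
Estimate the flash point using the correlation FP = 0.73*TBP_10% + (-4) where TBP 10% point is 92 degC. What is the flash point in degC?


FP = 0.73 * 92 + (-4) = 63.16

63.16 degC


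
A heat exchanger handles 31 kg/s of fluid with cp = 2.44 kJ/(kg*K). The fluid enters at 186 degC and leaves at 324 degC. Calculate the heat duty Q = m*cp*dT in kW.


Q = m_dot * cp * delta_T
delta_T = 324 - 186 = 138 K
Q = 31 * 2.44 * 138
= 75.64 * 138
= 10438.32 kW

10438.32 kW


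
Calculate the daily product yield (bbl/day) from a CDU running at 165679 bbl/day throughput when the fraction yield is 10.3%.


Crude throughput = 165679 bbl/day
Fraction yield = 10.3%
yield = throughput * fraction / 100
yield = 165679 * 10.3 / 100 = 17064.937

17064.937 bbl/day


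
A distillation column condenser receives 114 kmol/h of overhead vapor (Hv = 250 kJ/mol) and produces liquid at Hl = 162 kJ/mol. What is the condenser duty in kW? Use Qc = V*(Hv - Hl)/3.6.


Qc = 114 * (250 - 162) / 3.6 = 114 * 88 / 3.6 = 2787

2787 kW


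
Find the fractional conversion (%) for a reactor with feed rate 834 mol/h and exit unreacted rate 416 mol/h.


X = (F_in - F_out) / F_in * 100
Moles reacted = 834 - 416 = 418
X = 418 / 834 * 100
= 0.5012 * 100
= 50.12 %

50.12 %


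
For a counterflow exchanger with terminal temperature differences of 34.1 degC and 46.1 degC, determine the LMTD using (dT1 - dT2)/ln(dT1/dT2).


LMTD = (dT1 - dT2) / ln(dT1/dT2)
= (34.1 - 46.1) / ln(34.1 / 46.1) = -12 / -0.301516 = 39.80

39.80 degC


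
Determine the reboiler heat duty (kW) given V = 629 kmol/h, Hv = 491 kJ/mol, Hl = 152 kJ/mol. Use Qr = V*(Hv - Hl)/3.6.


Qr = 629 * (491 - 152) / 3.6 = 629 * 339 / 3.6 = 59230

59230 kW


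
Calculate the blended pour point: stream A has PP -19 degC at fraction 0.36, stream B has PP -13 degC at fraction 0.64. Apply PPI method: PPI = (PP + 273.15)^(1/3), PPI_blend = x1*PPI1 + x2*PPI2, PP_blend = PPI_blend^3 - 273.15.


PPI_1 = (-19 + 273.15)^(1/3) = 6.334272
PPI_2 = (-13 + 273.15)^(1/3) = 6.383731
PPI_blend = 0.36 * 6.334272 + 0.64 * 6.383731 = 6.365926
PP_blend = 6.365926^3 - 273.15 = 257.9792 - 273.15 = -15.17

-15.17 degC


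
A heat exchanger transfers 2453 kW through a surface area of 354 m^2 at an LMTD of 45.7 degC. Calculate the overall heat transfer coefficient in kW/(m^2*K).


From Q = U*A*LMTD, U = Q / (A * LMTD)
U = 2453 / (354 * 45.7) = 2453 / 16177.8 = 0.1516

0.1516 kW/(m^2*K)


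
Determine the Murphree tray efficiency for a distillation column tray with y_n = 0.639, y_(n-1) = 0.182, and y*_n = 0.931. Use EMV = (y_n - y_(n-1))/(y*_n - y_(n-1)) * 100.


Murphree vapor efficiency: EMV = (y_n - y_(n-1)) / (y*_n - y_(n-1)) * 100
EMV = (0.639 - 0.182) / (0.931 - 0.182) * 100 = 0.457 / 0.749 * 100 = 61.01

61.01 %


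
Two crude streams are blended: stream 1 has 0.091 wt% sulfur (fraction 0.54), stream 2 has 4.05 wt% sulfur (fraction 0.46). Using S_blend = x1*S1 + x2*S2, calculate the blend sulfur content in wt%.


Linear sulfur blending: S_blend = x1*S1 + x2*S2
Contribution 1: 0.54 * 0.091 = 0.04914 wt%
Contribution 2: 0.46 * 4.05 = 1.863 wt%
S_blend = 0.04914 + 1.863 = 1.91214

1.91214 wt%


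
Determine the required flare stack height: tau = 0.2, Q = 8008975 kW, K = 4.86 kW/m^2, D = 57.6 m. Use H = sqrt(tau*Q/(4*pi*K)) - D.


tau*Q/(4*pi*K) = 0.2 * 8008975 / (4 * pi * 4.86) = 26227.7
sqrt(26227.7) = 161.95
H = 161.95 - 57.6 = 104.3

104.3 m


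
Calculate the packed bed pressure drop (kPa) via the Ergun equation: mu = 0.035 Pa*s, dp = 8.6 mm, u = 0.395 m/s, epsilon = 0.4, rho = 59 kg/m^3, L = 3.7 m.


dp = 8.6 mm = 0.0086 m
Viscous term = 150*0.035*0.395*(1-0.4)^2 / (0.0086^2*0.4^3) = 157718
Inertial term = 1.75*59*0.395^2*(1-0.4) / (0.0086*0.4^3) = 17561.3
dP/L = 157718 + 17561.3 = 175279 Pa/m
dP = 175279 * 3.7 / 1000 = 648.5 kPa

648.5 kPa


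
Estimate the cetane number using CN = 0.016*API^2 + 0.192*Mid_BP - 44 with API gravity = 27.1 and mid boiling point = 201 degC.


CN = 0.016 * 27.1^2 + 0.192 * 201 - 44
CN = 11.75056 + 38.592 - 44 = 6.34256

6.34256


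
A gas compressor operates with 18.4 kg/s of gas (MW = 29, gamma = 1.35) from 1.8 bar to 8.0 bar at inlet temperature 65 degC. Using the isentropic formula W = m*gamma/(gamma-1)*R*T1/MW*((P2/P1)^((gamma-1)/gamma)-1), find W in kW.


Isentropic work: W = m*(gamma/(gamma-1))*(R*T1/MW)*((P2/P1)^((gamma-1)/gamma) - 1)
T1 = 65 + 273.15 = 338.15 K
Pressure ratio = 8.0 / 1.8 = 4.44444
Exponent = (1.35 - 1)/1.35 = 0.259259
(P2/P1)^exp - 1 = 4.44444^0.259259 - 1 = 0.472151
W = 18.4 * 1.35 / 0.35 * 8.314 * 338.15 / 29 * 0.472151 = 3249

3249 kW


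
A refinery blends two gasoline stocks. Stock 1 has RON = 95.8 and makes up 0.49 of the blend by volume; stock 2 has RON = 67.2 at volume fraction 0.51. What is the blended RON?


Linear blending: RON_blend = sum(vi * RONi)
Contribution 1: 0.49 * 95.8 = 46.942
Contribution 2: 0.51 * 67.2 = 34.272
RON_blend = 46.942 + 34.272 = 81.214

81.214


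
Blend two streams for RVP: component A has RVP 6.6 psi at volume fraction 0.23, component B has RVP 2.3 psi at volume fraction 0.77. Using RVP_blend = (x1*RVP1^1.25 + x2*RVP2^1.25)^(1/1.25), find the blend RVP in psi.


Chevron index: RVP_blend = (sum xi*RVPi^1.25)^(1/1.25)
RVP^1.25 terms: 0.23 * 6.6^1.25 + 0.77 * 2.3^1.25 = 4.61406
RVP_blend = 4.61406^(1/1.25) = 3.398

3.398 psi


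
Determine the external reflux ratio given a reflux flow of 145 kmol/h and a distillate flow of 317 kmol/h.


Reflux ratio definition: R = L / D (liquid returned / distillate withdrawn)
L = 145 kmol/h, D = 317 kmol/h
R = 145 / 317 = 0.4574

0.4574


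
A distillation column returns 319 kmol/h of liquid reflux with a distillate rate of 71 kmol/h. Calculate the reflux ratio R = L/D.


Reflux ratio definition: R = L / D (liquid returned / distillate withdrawn)
L = 319 kmol/h, D = 71 kmol/h
R = 319 / 71 = 4.493

4.493


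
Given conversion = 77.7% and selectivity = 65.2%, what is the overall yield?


Overall yield = conversion (%) * selectivity (%) / 100
Conversion = 77.7%, Selectivity = 65.2%
Y = 77.7 * 65.2 / 100
= 50.6604 %

50.6604 %


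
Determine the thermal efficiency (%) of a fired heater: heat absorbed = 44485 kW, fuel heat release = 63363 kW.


Furnace efficiency = Q_absorbed / Q_fuel * 100
= 44485 / 63363 * 100 = 70.21

70.21 %


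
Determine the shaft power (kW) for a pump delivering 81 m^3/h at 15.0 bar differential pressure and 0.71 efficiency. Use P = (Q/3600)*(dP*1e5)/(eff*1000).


Q = 81 / 3600 = 0.0225 m^3/s
P = 0.0225 * (15.0 * 1e5) / 0.71 / 1000 = 47.54

47.54 kW


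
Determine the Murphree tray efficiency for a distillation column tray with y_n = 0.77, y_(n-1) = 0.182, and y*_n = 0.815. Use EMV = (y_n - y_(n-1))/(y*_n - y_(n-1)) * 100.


Murphree vapor efficiency: EMV = (y_n - y_(n-1)) / (y*_n - y_(n-1)) * 100
EMV = (0.77 - 0.182) / (0.815 - 0.182) * 100 = 0.588 / 0.633 * 100 = 92.89

92.89 %


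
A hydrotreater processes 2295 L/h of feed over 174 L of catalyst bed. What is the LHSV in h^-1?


LHSV = volumetric feed rate / catalyst volume
= 2295 L/h / 174 L
= 13.19 h^-1

13.19 h^-1


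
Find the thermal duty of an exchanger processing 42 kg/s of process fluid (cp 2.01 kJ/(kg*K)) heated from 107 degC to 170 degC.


Q = m_dot * cp * delta_T
delta_T = 170 - 107 = 63 K
Q = 42 * 2.01 * 63
= 84.42 * 63
= 5318.46 kW

5318.46 kW


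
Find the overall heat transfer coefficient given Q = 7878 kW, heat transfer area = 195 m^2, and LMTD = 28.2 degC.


From Q = U*A*LMTD, U = Q / (A * LMTD)
U = 7878 / (195 * 28.2) = 7878 / 5499 = 1.433

1.433 kW/(m^2*K)


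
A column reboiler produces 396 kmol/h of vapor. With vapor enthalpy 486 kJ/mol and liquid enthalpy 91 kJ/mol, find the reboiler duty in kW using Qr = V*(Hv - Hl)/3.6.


Qr = 396 * (486 - 91) / 3.6 = 396 * 395 / 3.6 = 43450

43450 kW


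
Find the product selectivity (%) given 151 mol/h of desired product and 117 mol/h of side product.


Selectivity = desired / (desired + undesired) * 100
Total products = 151 + 117 = 268 mol/h
S = 151 / 268 * 100
= 0.5634 * 100
= 56.34 %

56.34 %


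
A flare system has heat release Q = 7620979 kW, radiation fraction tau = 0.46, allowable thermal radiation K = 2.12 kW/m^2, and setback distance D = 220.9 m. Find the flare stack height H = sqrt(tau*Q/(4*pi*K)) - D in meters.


tau*Q/(4*pi*K) = 0.46 * 7620979 / (4 * pi * 2.12) = 131590
sqrt(131590) = 362.753
H = 362.753 - 220.9 = 141.9

141.9 m


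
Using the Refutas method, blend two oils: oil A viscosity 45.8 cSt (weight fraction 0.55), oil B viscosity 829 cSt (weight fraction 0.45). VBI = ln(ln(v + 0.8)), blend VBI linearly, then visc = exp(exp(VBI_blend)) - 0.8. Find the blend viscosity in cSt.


Refutas method: VBN_i = 14.534*ln(ln(visc_i + 0.8)) + 10.975, blended linearly by mass fraction; since VBN is linear in VBI_i = ln(ln(visc_i + 0.8)) and the fractions sum to 1, blend VBI directly: visc = exp(exp(VBI_blend)) - 0.8
VBI_1 = ln(ln(45.8 + 0.8)) = 1.34589
VBI_2 = ln(ln(829 + 0.8)) = 1.90526
VBI_blend = 0.55 * 1.34589 + 0.45 * 1.90526 = 1.59761
visc_blend = exp(exp(1.59761)) - 0.8 = 139.1

139.1 cSt


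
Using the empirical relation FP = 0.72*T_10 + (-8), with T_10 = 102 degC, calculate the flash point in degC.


FP = 0.72 * 102 + (-8) = 65.44

65.44 degC


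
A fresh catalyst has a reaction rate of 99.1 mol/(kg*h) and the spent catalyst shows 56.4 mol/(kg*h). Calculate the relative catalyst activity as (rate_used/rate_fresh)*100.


Activity (%) = (rate_used / rate_fresh) * 100
rate_used = 56.4, rate_fresh = 99.1
= (56.4 / 99.1) * 100
= 0.5691 * 100 = 56.91

56.91 %


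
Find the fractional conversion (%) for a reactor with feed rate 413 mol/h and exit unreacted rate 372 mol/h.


X = (F_in - F_out) / F_in * 100
Moles reacted = 413 - 372 = 41
X = 41 / 413 * 100
= 0.09927 * 100
= 9.927 %

9.927 %


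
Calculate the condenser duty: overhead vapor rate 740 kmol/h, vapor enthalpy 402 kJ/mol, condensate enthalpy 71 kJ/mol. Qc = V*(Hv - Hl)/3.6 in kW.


Qc = 740 * (402 - 71) / 3.6 = 740 * 331 / 3.6 = 68040

68040 kW


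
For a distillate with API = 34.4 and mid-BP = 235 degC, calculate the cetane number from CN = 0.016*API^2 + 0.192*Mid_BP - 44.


CN = 0.016 * 34.4^2 + 0.192 * 235 - 44
CN = 18.93376 + 45.12 - 44 = 20.05376

20.05376


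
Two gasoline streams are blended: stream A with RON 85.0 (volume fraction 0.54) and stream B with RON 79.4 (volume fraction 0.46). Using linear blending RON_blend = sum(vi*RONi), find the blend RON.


Linear blending: RON_blend = sum(vi * RONi)
Contribution 1: 0.54 * 85.0 = 45.9
Contribution 2: 0.46 * 79.4 = 36.524
RON_blend = 45.9 + 36.524 = 82.424

82.424


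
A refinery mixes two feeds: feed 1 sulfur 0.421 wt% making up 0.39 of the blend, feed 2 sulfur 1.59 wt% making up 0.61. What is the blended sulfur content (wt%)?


Linear sulfur blending: S_blend = x1*S1 + x2*S2
Contribution 1: 0.39 * 0.421 = 0.16419 wt%
Contribution 2: 0.61 * 1.59 = 0.9699 wt%
S_blend = 0.16419 + 0.9699 = 1.13409

1.13409 wt%


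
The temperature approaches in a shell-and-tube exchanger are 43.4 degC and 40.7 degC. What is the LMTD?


LMTD = (dT1 - dT2) / ln(dT1/dT2)
= (43.4 - 40.7) / ln(43.4 / 40.7) = 2.7 / 0.0642313 = 42.04

42.04 degC


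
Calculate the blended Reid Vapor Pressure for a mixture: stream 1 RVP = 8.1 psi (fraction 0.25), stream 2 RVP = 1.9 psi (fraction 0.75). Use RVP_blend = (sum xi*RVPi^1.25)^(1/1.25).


Chevron index: RVP_blend = (sum xi*RVPi^1.25)^(1/1.25)
RVP^1.25 terms: 0.25 * 8.1^1.25 + 0.75 * 1.9^1.25 = 5.08925
RVP_blend = 5.08925^(1/1.25) = 3.676

3.676 psi


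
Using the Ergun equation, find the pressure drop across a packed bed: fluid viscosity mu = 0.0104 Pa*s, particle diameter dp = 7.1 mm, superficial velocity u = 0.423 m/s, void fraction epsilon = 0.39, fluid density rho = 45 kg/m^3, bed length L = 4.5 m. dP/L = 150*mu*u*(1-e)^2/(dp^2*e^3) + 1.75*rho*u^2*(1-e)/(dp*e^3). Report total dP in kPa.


dp = 7.1 mm = 0.0071 m
Viscous term = 150*0.0104*0.423*(1-0.39)^2 / (0.0071^2*0.39^3) = 82113.4
Inertial term = 1.75*45*0.423^2*(1-0.39) / (0.0071*0.39^3) = 20408.4
dP/L = 82113.4 + 20408.4 = 102522 Pa/m
dP = 102522 * 4.5 / 1000 = 461.3 kPa

461.3 kPa


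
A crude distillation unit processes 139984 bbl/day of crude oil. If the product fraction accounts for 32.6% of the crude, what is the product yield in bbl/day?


Crude throughput = 139984 bbl/day
Fraction yield = 32.6%
yield = throughput * fraction / 100
yield = 139984 * 32.6 / 100 = 45634.784

45634.784 bbl/day


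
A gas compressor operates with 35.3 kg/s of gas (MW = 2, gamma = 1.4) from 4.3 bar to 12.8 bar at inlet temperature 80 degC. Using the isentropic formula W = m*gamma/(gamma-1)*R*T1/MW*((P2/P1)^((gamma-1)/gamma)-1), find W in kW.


Isentropic work: W = m*(gamma/(gamma-1))*(R*T1/MW)*((P2/P1)^((gamma-1)/gamma) - 1)
T1 = 80 + 273.15 = 353.15 K
Pressure ratio = 12.8 / 4.3 = 2.97674
Exponent = (1.4 - 1)/1.4 = 0.285714
(P2/P1)^exp - 1 = 2.97674^0.285714 - 1 = 0.365697
W = 35.3 * 1.4 / 0.4 * 8.314 * 353.15 / 2 * 0.365697 = 66330

66330 kW


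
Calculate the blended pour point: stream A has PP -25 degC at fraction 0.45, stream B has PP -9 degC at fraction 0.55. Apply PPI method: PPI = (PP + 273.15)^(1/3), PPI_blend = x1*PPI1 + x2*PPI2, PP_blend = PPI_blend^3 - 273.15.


PPI_1 = (-25 + 273.15)^(1/3) = 6.284028
PPI_2 = (-9 + 273.15)^(1/3) = 6.416283
PPI_blend = 0.45 * 6.284028 + 0.55 * 6.416283 = 6.356768
PP_blend = 6.356768^3 - 273.15 = 256.8675 - 273.15 = -16.28

-16.28 degC


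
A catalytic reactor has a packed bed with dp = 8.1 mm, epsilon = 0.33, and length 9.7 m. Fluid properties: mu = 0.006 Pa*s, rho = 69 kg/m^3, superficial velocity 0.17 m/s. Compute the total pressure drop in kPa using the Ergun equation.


dp = 8.1 mm = 0.0081 m
Viscous term = 150*0.006*0.17*(1-0.33)^2 / (0.0081^2*0.33^3) = 29129.2
Inertial term = 1.75*69*0.17^2*(1-0.33) / (0.0081*0.33^3) = 8032.17
dP/L = 29129.2 + 8032.17 = 37161.4 Pa/m
dP = 37161.4 * 9.7 / 1000 = 360.5 kPa

360.5 kPa


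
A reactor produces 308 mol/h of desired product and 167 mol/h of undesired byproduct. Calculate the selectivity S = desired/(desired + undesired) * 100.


Selectivity = desired / (desired + undesired) * 100
Total products = 308 + 167 = 475 mol/h
S = 308 / 475 * 100
= 0.6484 * 100
= 64.84 %

64.84 %


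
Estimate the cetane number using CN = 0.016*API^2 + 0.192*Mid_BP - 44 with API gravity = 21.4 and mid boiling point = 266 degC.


CN = 0.016 * 21.4^2 + 0.192 * 266 - 44
CN = 7.32736 + 51.072 - 44 = 14.39936

14.39936


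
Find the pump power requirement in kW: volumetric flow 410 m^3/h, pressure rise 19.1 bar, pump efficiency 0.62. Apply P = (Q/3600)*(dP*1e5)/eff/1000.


Q = 410 / 3600 = 0.113889 m^3/s
P = 0.113889 * (19.1 * 1e5) / 0.62 / 1000 = 350.9

350.9 kW


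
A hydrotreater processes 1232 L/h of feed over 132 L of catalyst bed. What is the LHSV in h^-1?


LHSV = volumetric feed rate / catalyst volume
= 1232 L/h / 132 L
= 9.333 h^-1

9.333 h^-1


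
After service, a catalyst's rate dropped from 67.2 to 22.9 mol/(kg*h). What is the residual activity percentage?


Activity (%) = (rate_used / rate_fresh) * 100
rate_used = 22.9, rate_fresh = 67.2
= (22.9 / 67.2) * 100
= 0.3408 * 100 = 34.08

34.08 %


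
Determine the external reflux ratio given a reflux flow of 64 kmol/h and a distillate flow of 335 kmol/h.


Reflux ratio definition: R = L / D (liquid returned / distillate withdrawn)
L = 64 kmol/h, D = 335 kmol/h
R = 64 / 335 = 0.1910

0.1910


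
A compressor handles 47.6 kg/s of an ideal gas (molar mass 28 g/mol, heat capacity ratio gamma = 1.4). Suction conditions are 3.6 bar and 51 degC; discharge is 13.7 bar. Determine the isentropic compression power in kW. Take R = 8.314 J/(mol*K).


Isentropic work: W = m*(gamma/(gamma-1))*(R*T1/MW)*((P2/P1)^((gamma-1)/gamma) - 1)
T1 = 51 + 273.15 = 324.15 K
Pressure ratio = 13.7 / 3.6 = 3.80556
Exponent = (1.4 - 1)/1.4 = 0.285714
(P2/P1)^exp - 1 = 3.80556^0.285714 - 1 = 0.464987
W = 47.6 * 1.4 / 0.4 * 8.314 * 324.15 / 28 * 0.464987 = 7456

7456 kW
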